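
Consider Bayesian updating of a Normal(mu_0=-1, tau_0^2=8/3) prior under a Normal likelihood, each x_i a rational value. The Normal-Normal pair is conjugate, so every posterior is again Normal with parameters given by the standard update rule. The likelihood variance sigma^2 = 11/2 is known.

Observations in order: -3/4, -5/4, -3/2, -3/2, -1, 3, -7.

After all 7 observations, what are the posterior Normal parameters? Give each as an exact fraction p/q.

obs 1: x=-3/4 → posterior Normal(-45/49, 88/49)
obs 2: x=-5/4 → posterior Normal(-1, 88/65)
obs 3: x=-3/2 → posterior Normal(-89/81, 88/81)
obs 4: x=-3/2 → posterior Normal(-113/97, 88/97)
obs 5: x=-1 → posterior Normal(-129/113, 88/113)
obs 6: x=3 → posterior Normal(-27/43, 88/129)
obs 7: x=-7 → posterior Normal(-193/145, 88/145)

mu_0=-193/145, tau_0^2=88/145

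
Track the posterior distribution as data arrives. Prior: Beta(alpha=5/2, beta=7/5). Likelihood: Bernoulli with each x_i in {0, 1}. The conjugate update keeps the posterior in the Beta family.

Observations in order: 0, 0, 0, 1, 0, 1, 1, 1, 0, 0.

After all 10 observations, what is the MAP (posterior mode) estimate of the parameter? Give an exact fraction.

obs 1: x=0 → posterior Beta(5/2, 12/5)
obs 2: x=0 → posterior Beta(5/2, 17/5)
obs 3: x=0 → posterior Beta(5/2, 22/5)
obs 4: x=1 → posterior Beta(7/2, 22/5)
obs 5: x=0 → posterior Beta(7/2, 27/5)
obs 6: x=1 → posterior Beta(9/2, 27/5)
obs 7: x=1 → posterior Beta(11/2, 27/5)
obs 8: x=1 → posterior Beta(13/2, 27/5)
obs 9: x=0 → posterior Beta(13/2, 32/5)
obs 10: x=0 → posterior Beta(13/2, 37/5)

55/119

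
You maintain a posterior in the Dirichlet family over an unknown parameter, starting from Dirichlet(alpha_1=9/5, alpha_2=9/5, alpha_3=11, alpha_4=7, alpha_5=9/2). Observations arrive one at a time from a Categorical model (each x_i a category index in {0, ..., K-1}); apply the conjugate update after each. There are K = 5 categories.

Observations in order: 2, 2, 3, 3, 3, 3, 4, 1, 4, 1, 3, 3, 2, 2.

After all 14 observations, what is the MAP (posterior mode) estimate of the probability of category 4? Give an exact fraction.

obs 1: x=2 → posterior Dirichlet(9/5, 9/5, 12, 7, 9/2)
obs 2: x=2 → posterior Dirichlet(9/5, 9/5, 13, 7, 9/2)
obs 3: x=3 → posterior Dirichlet(9/5, 9/5, 13, 8, 9/2)
obs 4: x=3 → posterior Dirichlet(9/5, 9/5, 13, 9, 9/2)
obs 5: x=3 → posterior Dirichlet(9/5, 9/5, 13, 10, 9/2)
obs 6: x=3 → posterior Dirichlet(9/5, 9/5, 13, 11, 9/2)
obs 7: x=4 → posterior Dirichlet(9/5, 9/5, 13, 11, 11/2)
obs 8: x=1 → posterior Dirichlet(9/5, 14/5, 13, 11, 11/2)
obs 9: x=4 → posterior Dirichlet(9/5, 14/5, 13, 11, 13/2)
obs 10: x=1 → posterior Dirichlet(9/5, 19/5, 13, 11, 13/2)
obs 11: x=3 → posterior Dirichlet(9/5, 19/5, 13, 12, 13/2)
obs 12: x=3 → posterior Dirichlet(9/5, 19/5, 13, 13, 13/2)
obs 13: x=2 → posterior Dirichlet(9/5, 19/5, 14, 13, 13/2)
obs 14: x=2 → posterior Dirichlet(9/5, 19/5, 15, 13, 13/2)

55/351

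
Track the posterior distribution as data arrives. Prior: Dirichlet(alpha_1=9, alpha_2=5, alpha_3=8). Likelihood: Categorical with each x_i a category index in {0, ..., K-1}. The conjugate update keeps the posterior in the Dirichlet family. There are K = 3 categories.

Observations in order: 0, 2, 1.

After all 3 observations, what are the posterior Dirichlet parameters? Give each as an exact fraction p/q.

alpha_1=10, alpha_2=6, alpha_3=9

obs 1: x=0 → posterior Dirichlet(10, 5, 8)
obs 2: x=2 → posterior Dirichlet(10, 5, 9)
obs 3: x=1 → posterior Dirichlet(10, 6, 9)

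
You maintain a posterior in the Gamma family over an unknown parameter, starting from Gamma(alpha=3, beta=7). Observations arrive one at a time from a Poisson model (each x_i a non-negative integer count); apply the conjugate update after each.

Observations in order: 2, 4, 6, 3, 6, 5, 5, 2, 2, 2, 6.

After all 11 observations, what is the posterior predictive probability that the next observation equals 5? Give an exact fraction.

obs 1: x=2 → posterior Gamma(5, 8)
obs 2: x=4 → posterior Gamma(9, 9)
obs 3: x=6 → posterior Gamma(15, 10)
obs 4: x=3 → posterior Gamma(18, 11)
obs 5: x=6 → posterior Gamma(24, 12)
obs 6: x=5 → posterior Gamma(29, 13)
obs 7: x=5 → posterior Gamma(34, 14)
obs 8: x=2 → posterior Gamma(36, 15)
obs 9: x=2 → posterior Gamma(38, 16)
obs 10: x=2 → posterior Gamma(40, 17)
obs 11: x=6 → posterior Gamma(46, 18)

11711620739296813174755948061184667809158239611313357538449162240/164601446942513134106236725812829032045114121982009343319734091019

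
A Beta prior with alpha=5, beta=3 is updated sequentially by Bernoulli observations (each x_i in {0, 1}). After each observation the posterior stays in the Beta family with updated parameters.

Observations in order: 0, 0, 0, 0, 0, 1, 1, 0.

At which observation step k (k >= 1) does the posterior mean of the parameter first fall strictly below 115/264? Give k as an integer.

k = 4

obs 1: x=0 → posterior Beta(5, 4)
obs 2: x=0 → posterior Beta(5, 5)
obs 3: x=0 → posterior Beta(5, 6)
obs 4: x=0 → posterior Beta(5, 7)
obs 5: x=0 → posterior Beta(5, 8)
obs 6: x=1 → posterior Beta(6, 8)
obs 7: x=1 → posterior Beta(7, 8)
obs 8: x=0 → posterior Beta(7, 9)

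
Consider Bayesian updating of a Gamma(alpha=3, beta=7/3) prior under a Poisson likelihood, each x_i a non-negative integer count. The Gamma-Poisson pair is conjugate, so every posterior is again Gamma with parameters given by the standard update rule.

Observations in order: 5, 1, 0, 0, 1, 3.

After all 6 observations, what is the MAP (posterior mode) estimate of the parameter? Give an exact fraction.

36/25

obs 1: x=5 → posterior Gamma(8, 10/3)
obs 2: x=1 → posterior Gamma(9, 13/3)
obs 3: x=0 → posterior Gamma(9, 16/3)
obs 4: x=0 → posterior Gamma(9, 19/3)
obs 5: x=1 → posterior Gamma(10, 22/3)
obs 6: x=3 → posterior Gamma(13, 25/3)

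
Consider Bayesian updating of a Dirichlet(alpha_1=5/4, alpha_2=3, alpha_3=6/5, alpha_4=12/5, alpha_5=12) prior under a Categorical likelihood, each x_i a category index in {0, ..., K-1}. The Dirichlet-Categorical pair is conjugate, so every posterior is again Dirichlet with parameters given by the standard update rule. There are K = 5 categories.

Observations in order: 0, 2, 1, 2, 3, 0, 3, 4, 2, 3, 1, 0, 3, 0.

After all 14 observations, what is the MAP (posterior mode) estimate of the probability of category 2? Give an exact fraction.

obs 1: x=0 → posterior Dirichlet(9/4, 3, 6/5, 12/5, 12)
obs 2: x=2 → posterior Dirichlet(9/4, 3, 11/5, 12/5, 12)
obs 3: x=1 → posterior Dirichlet(9/4, 4, 11/5, 12/5, 12)
obs 4: x=2 → posterior Dirichlet(9/4, 4, 16/5, 12/5, 12)
obs 5: x=3 → posterior Dirichlet(9/4, 4, 16/5, 17/5, 12)
obs 6: x=0 → posterior Dirichlet(13/4, 4, 16/5, 17/5, 12)
obs 7: x=3 → posterior Dirichlet(13/4, 4, 16/5, 22/5, 12)
obs 8: x=4 → posterior Dirichlet(13/4, 4, 16/5, 22/5, 13)
obs 9: x=2 → posterior Dirichlet(13/4, 4, 21/5, 22/5, 13)
obs 10: x=3 → posterior Dirichlet(13/4, 4, 21/5, 27/5, 13)
obs 11: x=1 → posterior Dirichlet(13/4, 5, 21/5, 27/5, 13)
obs 12: x=0 → posterior Dirichlet(17/4, 5, 21/5, 27/5, 13)
obs 13: x=3 → posterior Dirichlet(17/4, 5, 21/5, 32/5, 13)
obs 14: x=0 → posterior Dirichlet(21/4, 5, 21/5, 32/5, 13)

64/577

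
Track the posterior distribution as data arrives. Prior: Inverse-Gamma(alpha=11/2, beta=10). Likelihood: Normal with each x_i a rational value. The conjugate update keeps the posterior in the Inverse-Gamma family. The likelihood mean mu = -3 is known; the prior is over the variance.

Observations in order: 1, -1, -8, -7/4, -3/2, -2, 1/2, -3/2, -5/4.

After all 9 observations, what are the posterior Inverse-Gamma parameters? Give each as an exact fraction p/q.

alpha=10, beta=699/16

obs 1: x=1 → posterior Inverse-Gamma(6, 18)
obs 2: x=-1 → posterior Inverse-Gamma(13/2, 20)
obs 3: x=-8 → posterior Inverse-Gamma(7, 65/2)
obs 4: x=-7/4 → posterior Inverse-Gamma(15/2, 1065/32)
obs 5: x=-3/2 → posterior Inverse-Gamma(8, 1101/32)
obs 6: x=-2 → posterior Inverse-Gamma(17/2, 1117/32)
obs 7: x=1/2 → posterior Inverse-Gamma(9, 1313/32)
obs 8: x=-3/2 → posterior Inverse-Gamma(19/2, 1349/32)
obs 9: x=-5/4 → posterior Inverse-Gamma(10, 699/16)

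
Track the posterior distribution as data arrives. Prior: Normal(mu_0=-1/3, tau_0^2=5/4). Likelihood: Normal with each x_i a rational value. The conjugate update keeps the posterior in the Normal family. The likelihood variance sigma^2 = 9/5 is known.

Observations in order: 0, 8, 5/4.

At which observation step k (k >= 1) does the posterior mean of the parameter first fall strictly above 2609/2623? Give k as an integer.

k = 2

obs 1: x=0 → posterior Normal(-12/61, 45/61)
obs 2: x=8 → posterior Normal(94/43, 45/86)
obs 3: x=5/4 → posterior Normal(877/444, 15/37)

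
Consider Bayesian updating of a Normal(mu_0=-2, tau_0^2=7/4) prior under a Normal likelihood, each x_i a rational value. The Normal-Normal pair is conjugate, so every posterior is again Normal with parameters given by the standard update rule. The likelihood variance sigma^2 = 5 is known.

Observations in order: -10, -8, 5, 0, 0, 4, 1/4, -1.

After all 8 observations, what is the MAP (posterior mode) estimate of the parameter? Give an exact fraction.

-433/304

obs 1: x=-10 → posterior Normal(-110/27, 35/27)
obs 2: x=-8 → posterior Normal(-83/17, 35/34)
obs 3: x=5 → posterior Normal(-131/41, 35/41)
obs 4: x=0 → posterior Normal(-131/48, 35/48)
obs 5: x=0 → posterior Normal(-131/55, 7/11)
obs 6: x=4 → posterior Normal(-103/62, 35/62)
obs 7: x=1/4 → posterior Normal(-135/92, 35/69)
obs 8: x=-1 → posterior Normal(-433/304, 35/76)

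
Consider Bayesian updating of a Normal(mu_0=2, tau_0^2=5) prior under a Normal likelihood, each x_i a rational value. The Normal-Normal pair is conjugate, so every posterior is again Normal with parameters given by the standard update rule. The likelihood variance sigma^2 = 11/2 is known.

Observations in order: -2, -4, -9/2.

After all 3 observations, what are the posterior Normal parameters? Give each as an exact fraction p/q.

mu_0=-83/41, tau_0^2=55/41

obs 1: x=-2 → posterior Normal(2/21, 55/21)
obs 2: x=-4 → posterior Normal(-38/31, 55/31)
obs 3: x=-9/2 → posterior Normal(-83/41, 55/41)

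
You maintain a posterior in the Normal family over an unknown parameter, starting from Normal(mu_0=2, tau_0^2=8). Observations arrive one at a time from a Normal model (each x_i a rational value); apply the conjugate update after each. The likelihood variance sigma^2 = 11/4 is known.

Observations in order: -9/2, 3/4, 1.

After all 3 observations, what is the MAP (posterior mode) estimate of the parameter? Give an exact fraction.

obs 1: x=-9/2 → posterior Normal(-122/43, 88/43)
obs 2: x=3/4 → posterior Normal(-98/75, 88/75)
obs 3: x=1 → posterior Normal(-66/107, 88/107)

-66/107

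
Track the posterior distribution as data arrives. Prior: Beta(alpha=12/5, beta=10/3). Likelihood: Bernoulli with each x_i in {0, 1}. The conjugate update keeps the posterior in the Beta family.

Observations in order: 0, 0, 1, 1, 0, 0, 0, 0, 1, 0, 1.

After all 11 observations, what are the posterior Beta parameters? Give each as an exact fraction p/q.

obs 1: x=0 → posterior Beta(12/5, 13/3)
obs 2: x=0 → posterior Beta(12/5, 16/3)
obs 3: x=1 → posterior Beta(17/5, 16/3)
obs 4: x=1 → posterior Beta(22/5, 16/3)
obs 5: x=0 → posterior Beta(22/5, 19/3)
obs 6: x=0 → posterior Beta(22/5, 22/3)
obs 7: x=0 → posterior Beta(22/5, 25/3)
obs 8: x=0 → posterior Beta(22/5, 28/3)
obs 9: x=1 → posterior Beta(27/5, 28/3)
obs 10: x=0 → posterior Beta(27/5, 31/3)
obs 11: x=1 → posterior Beta(32/5, 31/3)

alpha=32/5, beta=31/3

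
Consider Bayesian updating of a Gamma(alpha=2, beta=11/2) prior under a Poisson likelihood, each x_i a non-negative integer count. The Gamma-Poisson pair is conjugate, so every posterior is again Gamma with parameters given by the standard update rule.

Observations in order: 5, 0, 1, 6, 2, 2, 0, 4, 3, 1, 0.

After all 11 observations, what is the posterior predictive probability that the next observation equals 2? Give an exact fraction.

4253334557084668201036069634268399000062076/17135833820132164693504609167575836181640625

obs 1: x=5 → posterior Gamma(7, 13/2)
obs 2: x=0 → posterior Gamma(7, 15/2)
obs 3: x=1 → posterior Gamma(8, 17/2)
obs 4: x=6 → posterior Gamma(14, 19/2)
obs 5: x=2 → posterior Gamma(16, 21/2)
obs 6: x=2 → posterior Gamma(18, 23/2)
obs 7: x=0 → posterior Gamma(18, 25/2)
obs 8: x=4 → posterior Gamma(22, 27/2)
obs 9: x=3 → posterior Gamma(25, 29/2)
obs 10: x=1 → posterior Gamma(26, 31/2)
obs 11: x=0 → posterior Gamma(26, 33/2)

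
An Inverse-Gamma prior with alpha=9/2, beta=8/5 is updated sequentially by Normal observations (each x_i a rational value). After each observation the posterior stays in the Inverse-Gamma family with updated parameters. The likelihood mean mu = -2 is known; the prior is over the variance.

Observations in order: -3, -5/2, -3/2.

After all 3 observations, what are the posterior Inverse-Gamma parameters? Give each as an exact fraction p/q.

obs 1: x=-3 → posterior Inverse-Gamma(5, 21/10)
obs 2: x=-5/2 → posterior Inverse-Gamma(11/2, 89/40)
obs 3: x=-3/2 → posterior Inverse-Gamma(6, 47/20)

alpha=6, beta=47/20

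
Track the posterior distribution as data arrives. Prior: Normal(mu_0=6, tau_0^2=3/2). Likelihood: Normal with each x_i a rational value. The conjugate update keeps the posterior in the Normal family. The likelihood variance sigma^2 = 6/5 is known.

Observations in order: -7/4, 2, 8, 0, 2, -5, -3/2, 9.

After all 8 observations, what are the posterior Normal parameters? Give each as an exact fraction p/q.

mu_0=351/176, tau_0^2=3/22

obs 1: x=-7/4 → posterior Normal(61/36, 2/3)
obs 2: x=2 → posterior Normal(101/56, 3/7)
obs 3: x=8 → posterior Normal(261/76, 6/19)
obs 4: x=0 → posterior Normal(87/32, 1/4)
obs 5: x=2 → posterior Normal(301/116, 6/29)
obs 6: x=-5 → posterior Normal(201/136, 3/17)
obs 7: x=-3/2 → posterior Normal(57/52, 2/13)
obs 8: x=9 → posterior Normal(351/176, 3/22)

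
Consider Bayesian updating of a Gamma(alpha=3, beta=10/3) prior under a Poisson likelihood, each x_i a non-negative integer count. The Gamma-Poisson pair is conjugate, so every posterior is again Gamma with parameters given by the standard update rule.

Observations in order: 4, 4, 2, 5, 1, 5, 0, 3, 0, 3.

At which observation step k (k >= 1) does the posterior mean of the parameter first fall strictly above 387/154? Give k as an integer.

k = 6

obs 1: x=4 → posterior Gamma(7, 13/3)
obs 2: x=4 → posterior Gamma(11, 16/3)
obs 3: x=2 → posterior Gamma(13, 19/3)
obs 4: x=5 → posterior Gamma(18, 22/3)
obs 5: x=1 → posterior Gamma(19, 25/3)
obs 6: x=5 → posterior Gamma(24, 28/3)
obs 7: x=0 → posterior Gamma(24, 31/3)
obs 8: x=3 → posterior Gamma(27, 34/3)
obs 9: x=0 → posterior Gamma(27, 37/3)
obs 10: x=3 → posterior Gamma(30, 40/3)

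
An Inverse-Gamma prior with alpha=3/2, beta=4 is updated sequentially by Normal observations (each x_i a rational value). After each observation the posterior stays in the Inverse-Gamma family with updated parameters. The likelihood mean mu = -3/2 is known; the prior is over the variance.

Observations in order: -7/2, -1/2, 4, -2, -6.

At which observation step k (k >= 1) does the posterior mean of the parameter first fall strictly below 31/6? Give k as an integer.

k = 2

obs 1: x=-7/2 → posterior Inverse-Gamma(2, 6)
obs 2: x=-1/2 → posterior Inverse-Gamma(5/2, 13/2)
obs 3: x=4 → posterior Inverse-Gamma(3, 173/8)
obs 4: x=-2 → posterior Inverse-Gamma(7/2, 87/4)
obs 5: x=-6 → posterior Inverse-Gamma(4, 255/8)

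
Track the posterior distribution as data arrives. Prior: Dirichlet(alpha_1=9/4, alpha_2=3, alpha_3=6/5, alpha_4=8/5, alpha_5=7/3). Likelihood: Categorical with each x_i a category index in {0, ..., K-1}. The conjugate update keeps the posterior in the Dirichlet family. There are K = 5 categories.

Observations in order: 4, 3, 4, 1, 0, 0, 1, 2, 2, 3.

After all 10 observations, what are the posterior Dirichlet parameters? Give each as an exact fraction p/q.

alpha_1=17/4, alpha_2=5, alpha_3=16/5, alpha_4=18/5, alpha_5=13/3

obs 1: x=4 → posterior Dirichlet(9/4, 3, 6/5, 8/5, 10/3)
obs 2: x=3 → posterior Dirichlet(9/4, 3, 6/5, 13/5, 10/3)
obs 3: x=4 → posterior Dirichlet(9/4, 3, 6/5, 13/5, 13/3)
obs 4: x=1 → posterior Dirichlet(9/4, 4, 6/5, 13/5, 13/3)
obs 5: x=0 → posterior Dirichlet(13/4, 4, 6/5, 13/5, 13/3)
obs 6: x=0 → posterior Dirichlet(17/4, 4, 6/5, 13/5, 13/3)
obs 7: x=1 → posterior Dirichlet(17/4, 5, 6/5, 13/5, 13/3)
obs 8: x=2 → posterior Dirichlet(17/4, 5, 11/5, 13/5, 13/3)
obs 9: x=2 → posterior Dirichlet(17/4, 5, 16/5, 13/5, 13/3)
obs 10: x=3 → posterior Dirichlet(17/4, 5, 16/5, 18/5, 13/3)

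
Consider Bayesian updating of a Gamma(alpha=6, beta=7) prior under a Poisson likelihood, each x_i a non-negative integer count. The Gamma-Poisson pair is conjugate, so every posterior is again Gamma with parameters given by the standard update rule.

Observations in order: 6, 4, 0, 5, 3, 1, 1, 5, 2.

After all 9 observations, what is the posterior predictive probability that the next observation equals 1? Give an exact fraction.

obs 1: x=6 → posterior Gamma(12, 8)
obs 2: x=4 → posterior Gamma(16, 9)
obs 3: x=0 → posterior Gamma(16, 10)
obs 4: x=5 → posterior Gamma(21, 11)
obs 5: x=3 → posterior Gamma(24, 12)
obs 6: x=1 → posterior Gamma(25, 13)
obs 7: x=1 → posterior Gamma(26, 14)
obs 8: x=5 → posterior Gamma(31, 15)
obs 9: x=2 → posterior Gamma(33, 16)

179669089734255508708661792723973615648768/684326450885775034048946719925754910487329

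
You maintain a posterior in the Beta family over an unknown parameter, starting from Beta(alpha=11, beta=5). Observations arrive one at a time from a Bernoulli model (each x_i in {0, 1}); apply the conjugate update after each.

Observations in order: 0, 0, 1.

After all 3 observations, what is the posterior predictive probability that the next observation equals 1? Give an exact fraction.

12/19

obs 1: x=0 → posterior Beta(11, 6)
obs 2: x=0 → posterior Beta(11, 7)
obs 3: x=1 → posterior Beta(12, 7)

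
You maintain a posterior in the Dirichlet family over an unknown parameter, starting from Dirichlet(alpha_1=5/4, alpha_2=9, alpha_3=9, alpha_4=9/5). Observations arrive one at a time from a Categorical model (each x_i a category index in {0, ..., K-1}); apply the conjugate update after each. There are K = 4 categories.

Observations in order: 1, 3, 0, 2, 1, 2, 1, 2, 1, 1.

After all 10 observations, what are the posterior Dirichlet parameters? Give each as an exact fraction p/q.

obs 1: x=1 → posterior Dirichlet(5/4, 10, 9, 9/5)
obs 2: x=3 → posterior Dirichlet(5/4, 10, 9, 14/5)
obs 3: x=0 → posterior Dirichlet(9/4, 10, 9, 14/5)
obs 4: x=2 → posterior Dirichlet(9/4, 10, 10, 14/5)
obs 5: x=1 → posterior Dirichlet(9/4, 11, 10, 14/5)
obs 6: x=2 → posterior Dirichlet(9/4, 11, 11, 14/5)
obs 7: x=1 → posterior Dirichlet(9/4, 12, 11, 14/5)
obs 8: x=2 → posterior Dirichlet(9/4, 12, 12, 14/5)
obs 9: x=1 → posterior Dirichlet(9/4, 13, 12, 14/5)
obs 10: x=1 → posterior Dirichlet(9/4, 14, 12, 14/5)

alpha_1=9/4, alpha_2=14, alpha_3=12, alpha_4=14/5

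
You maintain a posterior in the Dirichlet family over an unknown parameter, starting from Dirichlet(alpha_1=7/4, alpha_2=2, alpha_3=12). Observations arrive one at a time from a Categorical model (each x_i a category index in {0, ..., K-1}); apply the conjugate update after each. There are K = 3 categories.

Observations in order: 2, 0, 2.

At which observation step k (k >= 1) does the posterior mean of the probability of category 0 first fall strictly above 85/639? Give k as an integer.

obs 1: x=2 → posterior Dirichlet(7/4, 2, 13)
obs 2: x=0 → posterior Dirichlet(11/4, 2, 13)
obs 3: x=2 → posterior Dirichlet(11/4, 2, 14)

k = 2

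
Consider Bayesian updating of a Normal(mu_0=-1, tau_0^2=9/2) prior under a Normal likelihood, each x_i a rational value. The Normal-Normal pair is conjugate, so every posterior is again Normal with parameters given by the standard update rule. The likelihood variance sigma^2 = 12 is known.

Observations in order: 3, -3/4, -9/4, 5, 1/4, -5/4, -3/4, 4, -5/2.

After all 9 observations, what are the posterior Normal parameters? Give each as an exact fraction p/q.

mu_0=5/28, tau_0^2=36/35

obs 1: x=3 → posterior Normal(1/11, 36/11)
obs 2: x=-3/4 → posterior Normal(-5/56, 18/7)
obs 3: x=-9/4 → posterior Normal(-8/17, 36/17)
obs 4: x=5 → posterior Normal(7/20, 9/5)
obs 5: x=1/4 → posterior Normal(31/92, 36/23)
obs 6: x=-5/4 → posterior Normal(2/13, 18/13)
obs 7: x=-3/4 → posterior Normal(7/116, 36/29)
obs 8: x=4 → posterior Normal(55/128, 9/8)
obs 9: x=-5/2 → posterior Normal(5/28, 36/35)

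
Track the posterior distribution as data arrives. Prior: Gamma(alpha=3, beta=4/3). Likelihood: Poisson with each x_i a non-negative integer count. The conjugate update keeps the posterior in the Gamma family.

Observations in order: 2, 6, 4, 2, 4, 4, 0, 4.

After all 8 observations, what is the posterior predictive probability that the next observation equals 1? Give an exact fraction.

obs 1: x=2 → posterior Gamma(5, 7/3)
obs 2: x=6 → posterior Gamma(11, 10/3)
obs 3: x=4 → posterior Gamma(15, 13/3)
obs 4: x=2 → posterior Gamma(17, 16/3)
obs 5: x=4 → posterior Gamma(21, 19/3)
obs 6: x=4 → posterior Gamma(25, 22/3)
obs 7: x=0 → posterior Gamma(25, 25/3)
obs 8: x=4 → posterior Gamma(29, 28/3)

80742494303885221165227166025196179759824896/550618520345910837374536871905139185678862401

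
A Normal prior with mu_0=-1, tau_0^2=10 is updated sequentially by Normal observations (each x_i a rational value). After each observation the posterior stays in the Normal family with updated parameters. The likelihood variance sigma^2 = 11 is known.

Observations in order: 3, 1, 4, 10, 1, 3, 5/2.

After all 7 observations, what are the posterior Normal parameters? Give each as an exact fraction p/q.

obs 1: x=3 → posterior Normal(19/21, 110/21)
obs 2: x=1 → posterior Normal(29/31, 110/31)
obs 3: x=4 → posterior Normal(69/41, 110/41)
obs 4: x=10 → posterior Normal(169/51, 110/51)
obs 5: x=1 → posterior Normal(179/61, 110/61)
obs 6: x=3 → posterior Normal(209/71, 110/71)
obs 7: x=5/2 → posterior Normal(26/9, 110/81)

mu_0=26/9, tau_0^2=110/81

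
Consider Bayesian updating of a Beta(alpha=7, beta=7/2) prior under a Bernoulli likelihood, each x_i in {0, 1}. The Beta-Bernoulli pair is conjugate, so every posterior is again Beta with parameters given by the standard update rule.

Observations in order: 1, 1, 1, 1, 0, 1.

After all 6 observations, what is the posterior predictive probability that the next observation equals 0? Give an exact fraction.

obs 1: x=1 → posterior Beta(8, 7/2)
obs 2: x=1 → posterior Beta(9, 7/2)
obs 3: x=1 → posterior Beta(10, 7/2)
obs 4: x=1 → posterior Beta(11, 7/2)
obs 5: x=0 → posterior Beta(11, 9/2)
obs 6: x=1 → posterior Beta(12, 9/2)

3/11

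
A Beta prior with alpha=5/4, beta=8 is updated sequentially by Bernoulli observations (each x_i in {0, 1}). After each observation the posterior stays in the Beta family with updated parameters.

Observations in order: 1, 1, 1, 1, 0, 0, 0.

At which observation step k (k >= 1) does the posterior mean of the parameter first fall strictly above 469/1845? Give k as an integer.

k = 2

obs 1: x=1 → posterior Beta(9/4, 8)
obs 2: x=1 → posterior Beta(13/4, 8)
obs 3: x=1 → posterior Beta(17/4, 8)
obs 4: x=1 → posterior Beta(21/4, 8)
obs 5: x=0 → posterior Beta(21/4, 9)
obs 6: x=0 → posterior Beta(21/4, 10)
obs 7: x=0 → posterior Beta(21/4, 11)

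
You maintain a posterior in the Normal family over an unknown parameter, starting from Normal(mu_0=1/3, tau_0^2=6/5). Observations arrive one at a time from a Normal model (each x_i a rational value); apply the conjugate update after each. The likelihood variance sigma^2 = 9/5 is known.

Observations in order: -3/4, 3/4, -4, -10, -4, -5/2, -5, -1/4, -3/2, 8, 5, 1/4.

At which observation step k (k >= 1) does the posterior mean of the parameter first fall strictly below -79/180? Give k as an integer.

k = 3

obs 1: x=-3/4 → posterior Normal(-1/10, 18/25)
obs 2: x=3/4 → posterior Normal(1/7, 18/35)
obs 3: x=-4 → posterior Normal(-7/9, 2/5)
obs 4: x=-10 → posterior Normal(-27/11, 18/55)
obs 5: x=-4 → posterior Normal(-35/13, 18/65)
obs 6: x=-5/2 → posterior Normal(-8/3, 6/25)
obs 7: x=-5 → posterior Normal(-50/17, 18/85)
obs 8: x=-1/4 → posterior Normal(-101/38, 18/95)
obs 9: x=-3/2 → posterior Normal(-107/42, 6/35)
obs 10: x=8 → posterior Normal(-75/46, 18/115)
obs 11: x=5 → posterior Normal(-11/10, 18/125)
obs 12: x=1/4 → posterior Normal(-1, 2/15)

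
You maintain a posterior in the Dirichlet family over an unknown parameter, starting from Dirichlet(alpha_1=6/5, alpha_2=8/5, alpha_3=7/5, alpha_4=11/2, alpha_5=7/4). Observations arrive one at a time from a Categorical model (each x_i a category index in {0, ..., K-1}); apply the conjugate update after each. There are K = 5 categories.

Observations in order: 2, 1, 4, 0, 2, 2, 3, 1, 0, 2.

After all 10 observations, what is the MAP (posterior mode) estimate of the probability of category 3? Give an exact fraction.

110/329

obs 1: x=2 → posterior Dirichlet(6/5, 8/5, 12/5, 11/2, 7/4)
obs 2: x=1 → posterior Dirichlet(6/5, 13/5, 12/5, 11/2, 7/4)
obs 3: x=4 → posterior Dirichlet(6/5, 13/5, 12/5, 11/2, 11/4)
obs 4: x=0 → posterior Dirichlet(11/5, 13/5, 12/5, 11/2, 11/4)
obs 5: x=2 → posterior Dirichlet(11/5, 13/5, 17/5, 11/2, 11/4)
obs 6: x=2 → posterior Dirichlet(11/5, 13/5, 22/5, 11/2, 11/4)
obs 7: x=3 → posterior Dirichlet(11/5, 13/5, 22/5, 13/2, 11/4)
obs 8: x=1 → posterior Dirichlet(11/5, 18/5, 22/5, 13/2, 11/4)
obs 9: x=0 → posterior Dirichlet(16/5, 18/5, 22/5, 13/2, 11/4)
obs 10: x=2 → posterior Dirichlet(16/5, 18/5, 27/5, 13/2, 11/4)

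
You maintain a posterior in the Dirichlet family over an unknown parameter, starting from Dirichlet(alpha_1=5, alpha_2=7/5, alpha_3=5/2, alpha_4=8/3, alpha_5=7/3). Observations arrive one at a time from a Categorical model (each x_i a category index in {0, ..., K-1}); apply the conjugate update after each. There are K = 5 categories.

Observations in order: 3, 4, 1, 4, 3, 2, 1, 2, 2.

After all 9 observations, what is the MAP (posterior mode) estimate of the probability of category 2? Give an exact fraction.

obs 1: x=3 → posterior Dirichlet(5, 7/5, 5/2, 11/3, 7/3)
obs 2: x=4 → posterior Dirichlet(5, 7/5, 5/2, 11/3, 10/3)
obs 3: x=1 → posterior Dirichlet(5, 12/5, 5/2, 11/3, 10/3)
obs 4: x=4 → posterior Dirichlet(5, 12/5, 5/2, 11/3, 13/3)
obs 5: x=3 → posterior Dirichlet(5, 12/5, 5/2, 14/3, 13/3)
obs 6: x=2 → posterior Dirichlet(5, 12/5, 7/2, 14/3, 13/3)
obs 7: x=1 → posterior Dirichlet(5, 17/5, 7/2, 14/3, 13/3)
obs 8: x=2 → posterior Dirichlet(5, 17/5, 9/2, 14/3, 13/3)
obs 9: x=2 → posterior Dirichlet(5, 17/5, 11/2, 14/3, 13/3)

45/179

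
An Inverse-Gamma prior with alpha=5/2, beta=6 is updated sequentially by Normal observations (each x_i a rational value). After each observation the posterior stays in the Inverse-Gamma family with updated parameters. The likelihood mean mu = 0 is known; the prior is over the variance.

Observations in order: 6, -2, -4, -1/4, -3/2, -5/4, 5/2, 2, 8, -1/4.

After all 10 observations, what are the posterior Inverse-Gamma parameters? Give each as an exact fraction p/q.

alpha=15/2, beta=2339/32

obs 1: x=6 → posterior Inverse-Gamma(3, 24)
obs 2: x=-2 → posterior Inverse-Gamma(7/2, 26)
obs 3: x=-4 → posterior Inverse-Gamma(4, 34)
obs 4: x=-1/4 → posterior Inverse-Gamma(9/2, 1089/32)
obs 5: x=-3/2 → posterior Inverse-Gamma(5, 1125/32)
obs 6: x=-5/4 → posterior Inverse-Gamma(11/2, 575/16)
obs 7: x=5/2 → posterior Inverse-Gamma(6, 625/16)
obs 8: x=2 → posterior Inverse-Gamma(13/2, 657/16)
obs 9: x=8 → posterior Inverse-Gamma(7, 1169/16)
obs 10: x=-1/4 → posterior Inverse-Gamma(15/2, 2339/32)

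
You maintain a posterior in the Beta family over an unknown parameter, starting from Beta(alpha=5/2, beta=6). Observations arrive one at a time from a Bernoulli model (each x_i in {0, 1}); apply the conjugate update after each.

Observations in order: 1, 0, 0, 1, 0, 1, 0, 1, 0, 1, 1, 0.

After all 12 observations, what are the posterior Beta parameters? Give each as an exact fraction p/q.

obs 1: x=1 → posterior Beta(7/2, 6)
obs 2: x=0 → posterior Beta(7/2, 7)
obs 3: x=0 → posterior Beta(7/2, 8)
obs 4: x=1 → posterior Beta(9/2, 8)
obs 5: x=0 → posterior Beta(9/2, 9)
obs 6: x=1 → posterior Beta(11/2, 9)
obs 7: x=0 → posterior Beta(11/2, 10)
obs 8: x=1 → posterior Beta(13/2, 10)
obs 9: x=0 → posterior Beta(13/2, 11)
obs 10: x=1 → posterior Beta(15/2, 11)
obs 11: x=1 → posterior Beta(17/2, 11)
obs 12: x=0 → posterior Beta(17/2, 12)

alpha=17/2, beta=12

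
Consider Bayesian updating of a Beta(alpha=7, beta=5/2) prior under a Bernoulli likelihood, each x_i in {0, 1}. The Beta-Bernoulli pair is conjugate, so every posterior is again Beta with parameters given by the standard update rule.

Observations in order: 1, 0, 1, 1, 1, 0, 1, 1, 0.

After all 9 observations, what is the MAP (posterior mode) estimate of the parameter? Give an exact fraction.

8/11

obs 1: x=1 → posterior Beta(8, 5/2)
obs 2: x=0 → posterior Beta(8, 7/2)
obs 3: x=1 → posterior Beta(9, 7/2)
obs 4: x=1 → posterior Beta(10, 7/2)
obs 5: x=1 → posterior Beta(11, 7/2)
obs 6: x=0 → posterior Beta(11, 9/2)
obs 7: x=1 → posterior Beta(12, 9/2)
obs 8: x=1 → posterior Beta(13, 9/2)
obs 9: x=0 → posterior Beta(13, 11/2)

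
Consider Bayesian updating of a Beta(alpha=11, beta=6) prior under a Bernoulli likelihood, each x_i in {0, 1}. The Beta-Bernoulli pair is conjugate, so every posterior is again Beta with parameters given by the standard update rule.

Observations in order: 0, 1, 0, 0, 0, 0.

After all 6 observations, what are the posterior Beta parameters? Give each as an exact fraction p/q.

obs 1: x=0 → posterior Beta(11, 7)
obs 2: x=1 → posterior Beta(12, 7)
obs 3: x=0 → posterior Beta(12, 8)
obs 4: x=0 → posterior Beta(12, 9)
obs 5: x=0 → posterior Beta(12, 10)
obs 6: x=0 → posterior Beta(12, 11)

alpha=12, beta=11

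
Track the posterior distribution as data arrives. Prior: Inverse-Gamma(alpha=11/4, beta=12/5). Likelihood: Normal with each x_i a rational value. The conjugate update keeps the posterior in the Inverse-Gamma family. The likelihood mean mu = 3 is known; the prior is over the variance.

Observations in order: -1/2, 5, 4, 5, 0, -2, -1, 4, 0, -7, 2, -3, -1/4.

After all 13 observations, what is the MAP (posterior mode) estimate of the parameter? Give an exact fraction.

18689/1640

obs 1: x=-1/2 → posterior Inverse-Gamma(13/4, 341/40)
obs 2: x=5 → posterior Inverse-Gamma(15/4, 421/40)
obs 3: x=4 → posterior Inverse-Gamma(17/4, 441/40)
obs 4: x=5 → posterior Inverse-Gamma(19/4, 521/40)
obs 5: x=0 → posterior Inverse-Gamma(21/4, 701/40)
obs 6: x=-2 → posterior Inverse-Gamma(23/4, 1201/40)
obs 7: x=-1 → posterior Inverse-Gamma(25/4, 1521/40)
obs 8: x=4 → posterior Inverse-Gamma(27/4, 1541/40)
obs 9: x=0 → posterior Inverse-Gamma(29/4, 1721/40)
obs 10: x=-7 → posterior Inverse-Gamma(31/4, 3721/40)
obs 11: x=2 → posterior Inverse-Gamma(33/4, 3741/40)
obs 12: x=-3 → posterior Inverse-Gamma(35/4, 4461/40)
obs 13: x=-1/4 → posterior Inverse-Gamma(37/4, 18689/160)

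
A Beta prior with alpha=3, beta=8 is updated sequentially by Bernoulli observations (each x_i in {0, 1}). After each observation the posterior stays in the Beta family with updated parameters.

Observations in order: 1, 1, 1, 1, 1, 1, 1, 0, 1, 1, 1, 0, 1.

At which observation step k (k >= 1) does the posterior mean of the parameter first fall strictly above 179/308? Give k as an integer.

k = 11

obs 1: x=1 → posterior Beta(4, 8)
obs 2: x=1 → posterior Beta(5, 8)
obs 3: x=1 → posterior Beta(6, 8)
obs 4: x=1 → posterior Beta(7, 8)
obs 5: x=1 → posterior Beta(8, 8)
obs 6: x=1 → posterior Beta(9, 8)
obs 7: x=1 → posterior Beta(10, 8)
obs 8: x=0 → posterior Beta(10, 9)
obs 9: x=1 → posterior Beta(11, 9)
obs 10: x=1 → posterior Beta(12, 9)
obs 11: x=1 → posterior Beta(13, 9)
obs 12: x=0 → posterior Beta(13, 10)
obs 13: x=1 → posterior Beta(14, 10)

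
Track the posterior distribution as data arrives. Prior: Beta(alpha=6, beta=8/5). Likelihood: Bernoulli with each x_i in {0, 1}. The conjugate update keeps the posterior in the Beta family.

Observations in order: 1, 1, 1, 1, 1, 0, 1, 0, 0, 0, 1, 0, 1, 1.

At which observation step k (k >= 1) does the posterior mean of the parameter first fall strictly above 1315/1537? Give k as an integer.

k = 4

obs 1: x=1 → posterior Beta(7, 8/5)
obs 2: x=1 → posterior Beta(8, 8/5)
obs 3: x=1 → posterior Beta(9, 8/5)
obs 4: x=1 → posterior Beta(10, 8/5)
obs 5: x=1 → posterior Beta(11, 8/5)
obs 6: x=0 → posterior Beta(11, 13/5)
obs 7: x=1 → posterior Beta(12, 13/5)
obs 8: x=0 → posterior Beta(12, 18/5)
obs 9: x=0 → posterior Beta(12, 23/5)
obs 10: x=0 → posterior Beta(12, 28/5)
obs 11: x=1 → posterior Beta(13, 28/5)
obs 12: x=0 → posterior Beta(13, 33/5)
obs 13: x=1 → posterior Beta(14, 33/5)
obs 14: x=1 → posterior Beta(15, 33/5)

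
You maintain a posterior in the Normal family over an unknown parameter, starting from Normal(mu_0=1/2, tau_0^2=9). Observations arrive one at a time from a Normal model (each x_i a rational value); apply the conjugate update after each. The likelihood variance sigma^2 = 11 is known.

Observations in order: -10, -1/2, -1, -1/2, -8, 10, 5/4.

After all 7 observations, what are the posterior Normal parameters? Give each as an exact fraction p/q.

obs 1: x=-10 → posterior Normal(-169/40, 99/20)
obs 2: x=-1/2 → posterior Normal(-89/29, 99/29)
obs 3: x=-1 → posterior Normal(-49/19, 99/38)
obs 4: x=-1/2 → posterior Normal(-205/94, 99/47)
obs 5: x=-8 → posterior Normal(-349/112, 99/56)
obs 6: x=10 → posterior Normal(-13/10, 99/65)
obs 7: x=5/4 → posterior Normal(-293/296, 99/74)

mu_0=-293/296, tau_0^2=99/74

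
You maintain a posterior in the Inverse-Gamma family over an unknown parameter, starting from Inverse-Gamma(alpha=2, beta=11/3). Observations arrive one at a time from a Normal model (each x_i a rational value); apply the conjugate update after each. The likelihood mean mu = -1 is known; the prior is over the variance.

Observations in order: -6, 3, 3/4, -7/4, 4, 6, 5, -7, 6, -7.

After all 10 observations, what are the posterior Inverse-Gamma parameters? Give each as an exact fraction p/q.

obs 1: x=-6 → posterior Inverse-Gamma(5/2, 97/6)
obs 2: x=3 → posterior Inverse-Gamma(3, 145/6)
obs 3: x=3/4 → posterior Inverse-Gamma(7/2, 2467/96)
obs 4: x=-7/4 → posterior Inverse-Gamma(4, 1247/48)
obs 5: x=4 → posterior Inverse-Gamma(9/2, 1847/48)
obs 6: x=6 → posterior Inverse-Gamma(5, 3023/48)
obs 7: x=5 → posterior Inverse-Gamma(11/2, 3887/48)
obs 8: x=-7 → posterior Inverse-Gamma(6, 4751/48)
obs 9: x=6 → posterior Inverse-Gamma(13/2, 5927/48)
obs 10: x=-7 → posterior Inverse-Gamma(7, 6791/48)

alpha=7, beta=6791/48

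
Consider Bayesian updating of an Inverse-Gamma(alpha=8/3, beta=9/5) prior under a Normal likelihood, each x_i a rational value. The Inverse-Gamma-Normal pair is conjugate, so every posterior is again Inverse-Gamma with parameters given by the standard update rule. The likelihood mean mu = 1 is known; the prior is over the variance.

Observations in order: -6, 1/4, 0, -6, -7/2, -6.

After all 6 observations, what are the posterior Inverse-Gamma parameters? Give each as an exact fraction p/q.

alpha=17/3, beta=13793/160

obs 1: x=-6 → posterior Inverse-Gamma(19/6, 263/10)
obs 2: x=1/4 → posterior Inverse-Gamma(11/3, 4253/160)
obs 3: x=0 → posterior Inverse-Gamma(25/6, 4333/160)
obs 4: x=-6 → posterior Inverse-Gamma(14/3, 8253/160)
obs 5: x=-7/2 → posterior Inverse-Gamma(31/6, 9873/160)
obs 6: x=-6 → posterior Inverse-Gamma(17/3, 13793/160)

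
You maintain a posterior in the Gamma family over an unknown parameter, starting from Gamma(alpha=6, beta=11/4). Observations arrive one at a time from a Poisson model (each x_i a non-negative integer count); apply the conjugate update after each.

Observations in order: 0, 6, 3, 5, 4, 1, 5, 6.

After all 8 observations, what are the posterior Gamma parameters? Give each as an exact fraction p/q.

alpha=36, beta=43/4

obs 1: x=0 → posterior Gamma(6, 15/4)
obs 2: x=6 → posterior Gamma(12, 19/4)
obs 3: x=3 → posterior Gamma(15, 23/4)
obs 4: x=5 → posterior Gamma(20, 27/4)
obs 5: x=4 → posterior Gamma(24, 31/4)
obs 6: x=1 → posterior Gamma(25, 35/4)
obs 7: x=5 → posterior Gamma(30, 39/4)
obs 8: x=6 → posterior Gamma(36, 43/4)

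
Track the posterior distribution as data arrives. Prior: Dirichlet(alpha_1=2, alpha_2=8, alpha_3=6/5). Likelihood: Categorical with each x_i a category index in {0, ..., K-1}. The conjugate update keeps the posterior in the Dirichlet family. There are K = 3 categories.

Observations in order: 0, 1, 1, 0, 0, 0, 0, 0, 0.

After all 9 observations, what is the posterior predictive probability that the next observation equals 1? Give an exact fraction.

obs 1: x=0 → posterior Dirichlet(3, 8, 6/5)
obs 2: x=1 → posterior Dirichlet(3, 9, 6/5)
obs 3: x=1 → posterior Dirichlet(3, 10, 6/5)
obs 4: x=0 → posterior Dirichlet(4, 10, 6/5)
obs 5: x=0 → posterior Dirichlet(5, 10, 6/5)
obs 6: x=0 → posterior Dirichlet(6, 10, 6/5)
obs 7: x=0 → posterior Dirichlet(7, 10, 6/5)
obs 8: x=0 → posterior Dirichlet(8, 10, 6/5)
obs 9: x=0 → posterior Dirichlet(9, 10, 6/5)

50/101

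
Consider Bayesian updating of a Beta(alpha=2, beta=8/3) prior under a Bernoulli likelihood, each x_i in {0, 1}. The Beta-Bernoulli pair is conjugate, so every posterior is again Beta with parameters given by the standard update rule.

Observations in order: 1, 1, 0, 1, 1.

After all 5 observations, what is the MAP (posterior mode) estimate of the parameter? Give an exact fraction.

obs 1: x=1 → posterior Beta(3, 8/3)
obs 2: x=1 → posterior Beta(4, 8/3)
obs 3: x=0 → posterior Beta(4, 11/3)
obs 4: x=1 → posterior Beta(5, 11/3)
obs 5: x=1 → posterior Beta(6, 11/3)

15/23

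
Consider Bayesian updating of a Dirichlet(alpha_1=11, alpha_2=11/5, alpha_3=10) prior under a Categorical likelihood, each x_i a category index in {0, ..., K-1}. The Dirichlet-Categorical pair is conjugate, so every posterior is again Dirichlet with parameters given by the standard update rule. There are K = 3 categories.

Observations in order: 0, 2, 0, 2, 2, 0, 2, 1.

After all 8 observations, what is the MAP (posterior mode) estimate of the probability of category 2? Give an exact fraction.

obs 1: x=0 → posterior Dirichlet(12, 11/5, 10)
obs 2: x=2 → posterior Dirichlet(12, 11/5, 11)
obs 3: x=0 → posterior Dirichlet(13, 11/5, 11)
obs 4: x=2 → posterior Dirichlet(13, 11/5, 12)
obs 5: x=2 → posterior Dirichlet(13, 11/5, 13)
obs 6: x=0 → posterior Dirichlet(14, 11/5, 13)
obs 7: x=2 → posterior Dirichlet(14, 11/5, 14)
obs 8: x=1 → posterior Dirichlet(14, 16/5, 14)

65/141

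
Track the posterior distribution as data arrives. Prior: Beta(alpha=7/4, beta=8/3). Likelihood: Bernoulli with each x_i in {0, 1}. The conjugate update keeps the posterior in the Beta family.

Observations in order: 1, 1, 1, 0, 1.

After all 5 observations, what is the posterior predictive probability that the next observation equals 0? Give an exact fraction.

obs 1: x=1 → posterior Beta(11/4, 8/3)
obs 2: x=1 → posterior Beta(15/4, 8/3)
obs 3: x=1 → posterior Beta(19/4, 8/3)
obs 4: x=0 → posterior Beta(19/4, 11/3)
obs 5: x=1 → posterior Beta(23/4, 11/3)

44/113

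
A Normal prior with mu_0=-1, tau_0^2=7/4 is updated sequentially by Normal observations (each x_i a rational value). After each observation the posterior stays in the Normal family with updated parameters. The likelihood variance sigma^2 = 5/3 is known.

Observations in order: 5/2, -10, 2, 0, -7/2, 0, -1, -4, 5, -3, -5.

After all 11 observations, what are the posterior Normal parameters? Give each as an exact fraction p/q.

obs 1: x=5/2 → posterior Normal(65/82, 35/41)
obs 2: x=-10 → posterior Normal(-355/124, 35/62)
obs 3: x=2 → posterior Normal(-271/166, 35/83)
obs 4: x=0 → posterior Normal(-271/208, 35/104)
obs 5: x=-7/2 → posterior Normal(-209/125, 7/25)
obs 6: x=0 → posterior Normal(-209/146, 35/146)
obs 7: x=-1 → posterior Normal(-230/167, 35/167)
obs 8: x=-4 → posterior Normal(-157/94, 35/188)
obs 9: x=5 → posterior Normal(-1, 35/209)
obs 10: x=-3 → posterior Normal(-136/115, 7/46)
obs 11: x=-5 → posterior Normal(-377/251, 35/251)

mu_0=-377/251, tau_0^2=35/251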